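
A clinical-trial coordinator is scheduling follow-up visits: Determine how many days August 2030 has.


Month: August
Year: 2030
August is a 31-day month
Total: 31 days

31


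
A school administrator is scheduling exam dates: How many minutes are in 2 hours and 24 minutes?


Hours: 2
Minutes: 24
Convert hours to minutes: 2 x 60 = 120
Add remaining minutes: 120 + 24 = 144

144


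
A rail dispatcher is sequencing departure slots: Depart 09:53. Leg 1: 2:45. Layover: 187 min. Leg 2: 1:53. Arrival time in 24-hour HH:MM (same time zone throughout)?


Depart: 09:53
Leg 1: +165 min -> 12:38
Layover: +187 min -> 15:45
Leg 2: +113 min -> 17:38
Total travel: 465 minutes = 7h 45m
Arrival: 17:38

17:38


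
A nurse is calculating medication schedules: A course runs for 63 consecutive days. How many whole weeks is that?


Total days: 63
Days per week: 7
Division: 63 / 7 = 9 remainder 0
Complete weeks: 9
Remaining days: 0

9


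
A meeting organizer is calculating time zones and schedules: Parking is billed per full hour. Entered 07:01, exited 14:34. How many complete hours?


Start: 07:01
End: 14:34
Hour difference: 14 - 7 = 7 hours
Minute difference: 34 - 1 = 33 minutes
Total minutes: 453
Complete hours: 453 / 60 = 7 (remainder 33)

7


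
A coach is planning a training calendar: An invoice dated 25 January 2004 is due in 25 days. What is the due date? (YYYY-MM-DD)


Start: 2004-01-25
Adding 25 days
Days remaining in January: 6
After January: 19 days still to add
February 2004 has 29 days, need 19
Result: 2004-02-19

2004-02-19


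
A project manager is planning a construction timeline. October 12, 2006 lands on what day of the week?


Date: 2006-10-12
January 1, 2006 is a Sunday
Day of year: 285
Offset from Jan 1: 284 days
284 mod 7 = 4
Result: Thursday

Thursday


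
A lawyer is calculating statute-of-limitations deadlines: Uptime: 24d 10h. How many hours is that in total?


Days: 24
Extra hours: 10
Hours per day: 24
Days to hours: 24 x 24 = 576
Total: 576 + 10 = 586

586


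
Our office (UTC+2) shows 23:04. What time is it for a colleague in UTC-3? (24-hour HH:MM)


Local time: 23:04 at UTC+2 (offset 2h)
Target zone: UTC-3 (offset -3h)
Difference: -3 - (2) = -5 hours
Calculation: 23 + (-5) = 18
Result: 18:04

18:04


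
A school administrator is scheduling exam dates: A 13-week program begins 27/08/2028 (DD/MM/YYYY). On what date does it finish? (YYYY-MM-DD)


Start: 2028-08-27
Weeks to add: 13
Convert to days: 13 x 7 = 91 days
Add 91 days to 2028-08-27
Result: 2028-11-26

2028-11-26


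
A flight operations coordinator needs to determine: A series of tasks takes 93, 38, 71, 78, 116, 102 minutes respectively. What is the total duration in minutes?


Durations: 93, 38, 71, 78, 116, 102
Running sum: 93
+ 38 = 131
+ 71 = 202
+ 78 = 280
+ 116 = 396
+ 102 = 498
Total duration: 498 minutes
That is 8 hours and 18 minutes

498


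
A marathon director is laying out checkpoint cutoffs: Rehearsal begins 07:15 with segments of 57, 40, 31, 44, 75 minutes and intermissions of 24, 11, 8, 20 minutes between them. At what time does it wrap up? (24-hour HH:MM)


Start: 07:15 = 435 min from midnight
  after task 1 (57 min): 08:12
  after break (24 min): 08:36
  after task 2 (40 min): 09:16
  after break (11 min): 09:27
  after task 3 (31 min): 09:58
  after break (8 min): 10:06
  after task 4 (44 min): 10:50
  after break (20 min): 11:10
  after task 5 (75 min): 12:25
Total elapsed: 310 minutes
End time: 12:25

12:25


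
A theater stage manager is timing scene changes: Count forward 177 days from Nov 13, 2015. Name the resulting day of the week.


Start: 2015-11-13 (Friday)
Step 1 - find target date: add 177 days
  2015-11-13 + 177 days = 2016-05-08
Step 2 - day of week:
  177 mod 7 = 2
  Friday + 2 days -> Sunday
Result: Sunday (2016-05-08)

Sunday


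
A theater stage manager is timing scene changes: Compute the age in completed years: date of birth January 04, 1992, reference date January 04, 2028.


Birth: 1992-01-04
Reference: 2028-01-04
Year difference: 2028 - 1992 = 36
Has birthday (01-04) occurred by 01-04? Yes
Age in full years: 36

36


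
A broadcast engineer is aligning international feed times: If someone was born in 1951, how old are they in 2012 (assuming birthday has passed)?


Birth year: 1951
Current year: 2012
Age = current year - birth year
Age = 2012 - 1951 = 61

61


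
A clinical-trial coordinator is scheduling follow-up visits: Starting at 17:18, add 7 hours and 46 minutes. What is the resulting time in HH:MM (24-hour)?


Start time: 17:18
Adding: 7 hours 46 minutes
Minutes: 18 + 46 = 64
Minute overflow: 64 >= 60, so carry 1 hour, minutes = 4
Hours: 17 + 7 + 1 = 25
Hour wraparound: 25 mod 24 = 1
Result: 01:04

01:04


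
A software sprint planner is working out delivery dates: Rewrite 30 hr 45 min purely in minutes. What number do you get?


Hours: 30
Extra minutes: 45
Minutes per hour: 60
Hours to minutes: 30 x 60 = 1800
Total: 1800 + 45 = 1845

1845


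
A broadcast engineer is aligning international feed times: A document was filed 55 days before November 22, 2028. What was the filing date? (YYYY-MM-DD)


Start: 2028-11-22
Subtracting 55 days
Days already passed in November: 22
After going back through November: 33 more days to subtract
October 2028: 31 days, 2 remaining
September 2028 has 30 days, need 2
Result: 2028-09-28

2028-09-28


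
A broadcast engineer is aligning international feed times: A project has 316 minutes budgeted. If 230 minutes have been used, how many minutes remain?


Total budget: 316 minutes
Time used: 230 minutes
Remaining: 316 - 230 = 86 minutes
Percent used: 72.8%
Percent remaining: 27.2%

86


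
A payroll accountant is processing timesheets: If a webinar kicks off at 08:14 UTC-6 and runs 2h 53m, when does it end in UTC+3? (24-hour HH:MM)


Start: 08:14 in UTC-6
Step 1 - add duration:
  minutes: 14 + 53 = 67 (carry 1h)
  hours: 8 + 2 + 1 = 11
  end in UTC-6: 11:07
Step 2 - convert UTC-6 -> UTC+3:
  offset difference: 3 - (-6) = 9 hours
  11 + (9) = 20 -> mod 24 = 20
Result: 20:07 in UTC+3

20:07


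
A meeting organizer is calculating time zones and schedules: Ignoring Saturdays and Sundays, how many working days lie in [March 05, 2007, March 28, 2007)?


Start: 2007-03-05 (Monday)
End (exclusive): 2007-03-28 (Wednesday)
Total calendar days: 23
Full weeks: 23 // 7 = 3 -> 15 weekdays
Remaining 2 days starting on Monday:
  Mon(w), Tue(w) -> 2 weekdays
Total business days: 15 + 2 = 17

17


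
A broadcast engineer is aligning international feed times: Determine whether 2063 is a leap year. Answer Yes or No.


Year: 2063
Divisible by 4? 2063 / 4 = 515.75 -> No
Not divisible by 4, so NOT a leap year

No


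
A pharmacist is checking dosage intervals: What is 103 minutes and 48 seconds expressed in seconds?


Minutes: 103
Extra seconds: 48
Seconds per minute: 60
Minutes to seconds: 103 x 60 = 6180
Total: 6180 + 48 = 6228

6228


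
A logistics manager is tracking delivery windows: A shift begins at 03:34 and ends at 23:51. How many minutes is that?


Start time: 03:34 = 214 minutes from midnight
End time: 23:51 = 1431 minutes from midnight
Difference: 1431 - 214 = 1217 minutes
That is 20 hours and 17 minutes

1217


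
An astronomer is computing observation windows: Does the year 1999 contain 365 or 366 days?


Year: 1999
Check leap year rules:
Divisible by 4? No
1999 is not a leap year
Days: 365

365


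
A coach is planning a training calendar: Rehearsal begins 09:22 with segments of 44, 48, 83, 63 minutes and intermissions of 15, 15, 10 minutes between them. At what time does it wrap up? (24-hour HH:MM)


Start: 09:22 = 562 min from midnight
  after task 1 (44 min): 10:06
  after break (15 min): 10:21
  after task 2 (48 min): 11:09
  after break (15 min): 11:24
  after task 3 (83 min): 12:47
  after break (10 min): 12:57
  after task 4 (63 min): 14:00
Total elapsed: 278 minutes
End time: 14:00

14:00


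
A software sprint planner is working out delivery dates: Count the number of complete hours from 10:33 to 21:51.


Start: 10:33
End: 21:51
Hour difference: 21 - 10 = 11 hours
Minute difference: 51 - 33 = 18 minutes
Total minutes: 678
Complete hours: 678 / 60 = 11 (remainder 18)

11


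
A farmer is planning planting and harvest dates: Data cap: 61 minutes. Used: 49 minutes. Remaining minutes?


Total budget: 61 minutes
Time used: 49 minutes
Remaining: 61 - 49 = 12 minutes
Percent used: 80.3%
Percent remaining: 19.7%

12


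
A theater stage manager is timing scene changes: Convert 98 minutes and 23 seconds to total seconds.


Minutes: 98
Extra seconds: 23
Seconds per minute: 60
Minutes to seconds: 98 x 60 = 5880
Total: 5880 + 23 = 5903

5903


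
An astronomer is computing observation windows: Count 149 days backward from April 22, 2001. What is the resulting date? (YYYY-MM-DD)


Start: 2001-04-22
Subtracting 149 days
Days already passed in April: 22
After going back through April: 127 more days to subtract
March 2001: 31 days, 96 remaining
February 2001: 28 days, 68 remaining
January 2001: 31 days, 37 remaining
December 2000: 31 days, 6 remaining
Result: 2000-11-24

2000-11-24


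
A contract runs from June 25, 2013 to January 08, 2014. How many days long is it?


Start date: 2013-06-25
End date: 2014-01-08
Jun 2013: +6 days
Jul 2013: +31 days
Aug 2013: +31 days
... (5 more months)
Total: 197 days

197


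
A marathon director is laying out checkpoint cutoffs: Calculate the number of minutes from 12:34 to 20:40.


Start time: 12:34 = 754 minutes from midnight
End time: 20:40 = 1240 minutes from midnight
Difference: 1240 - 754 = 486 minutes
That is 8 hours and 6 minutes

486


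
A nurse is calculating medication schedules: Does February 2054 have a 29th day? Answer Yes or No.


Year: 2054
Divisible by 4? 2054 / 4 = 513.5 -> No
Not divisible by 4, so NOT a leap year

No


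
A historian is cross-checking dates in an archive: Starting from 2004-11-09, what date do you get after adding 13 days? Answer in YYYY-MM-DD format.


Start: 2004-11-09
Adding 13 days
Days remaining in November: 21
Result: 2004-11-22

2004-11-22


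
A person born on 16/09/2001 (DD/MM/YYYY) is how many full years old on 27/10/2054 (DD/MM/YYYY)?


Birth: 2001-09-16
Reference: 2054-10-27
Year difference: 2054 - 2001 = 53
Has birthday (09-16) occurred by 10-27? Yes
Age in full years: 53

53


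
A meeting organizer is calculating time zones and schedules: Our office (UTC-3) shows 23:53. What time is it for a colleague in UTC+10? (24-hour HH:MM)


Local time: 23:53 at UTC-3 (offset -3h)
Target zone: UTC+10 (offset 10h)
Difference: 10 - (-3) = 13 hours
Calculation: 23 + (13) = 36
Wraparound: (36) mod 24 = 12
Result: 12:53

12:53


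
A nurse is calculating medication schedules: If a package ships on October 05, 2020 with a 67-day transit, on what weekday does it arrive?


Start: 2020-10-05 (Monday)
Step 1 - find target date: add 67 days
  2020-10-05 + 67 days = 2020-12-11
Step 2 - day of week:
  67 mod 7 = 4
  Monday + 4 days -> Friday
Result: Friday (2020-12-11)

Friday


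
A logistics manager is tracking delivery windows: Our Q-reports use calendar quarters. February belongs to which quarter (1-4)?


Month: February (month 2)
Q1: January-March (months 1-3)
Q2: April-June (months 4-6)
Q3: July-September (months 7-9)
Q4: October-December (months 10-12)
Month 2 falls in Q1

1


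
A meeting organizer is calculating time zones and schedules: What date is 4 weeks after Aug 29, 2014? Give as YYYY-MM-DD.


Start: 2014-08-29
Weeks to add: 4
Convert to days: 4 x 7 = 28 days
Add 28 days to 2014-08-29
Result: 2014-09-26

2014-09-26


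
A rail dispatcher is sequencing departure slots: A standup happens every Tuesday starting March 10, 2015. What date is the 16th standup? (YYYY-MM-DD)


First occurrence: 2015-03-10 (occurrence 1)
Each occurrence is 7 days after the previous.
Occurrence 16 is 15 weeks after the first.
15 weeks = 105 days
2015-03-10 + 105 days = 2015-06-23

2015-06-23


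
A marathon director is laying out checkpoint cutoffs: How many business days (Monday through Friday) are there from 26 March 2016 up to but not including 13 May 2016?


Start: 2016-03-26 (Saturday)
End (exclusive): 2016-05-13 (Friday)
Total calendar days: 48
Full weeks: 48 // 7 = 6 -> 30 weekdays
Remaining 6 days starting on Saturday:
  Sat(-), Sun(-), Mon(w), Tue(w), Wed(w), Thu(w) -> 4 weekdays
Total business days: 30 + 4 = 34

34


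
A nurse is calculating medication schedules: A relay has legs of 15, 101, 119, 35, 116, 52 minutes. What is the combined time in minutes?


Durations: 15, 101, 119, 35, 116, 52
Running sum: 15
+ 101 = 116
+ 119 = 235
+ 35 = 270
+ 116 = 386
+ 52 = 438
Total duration: 438 minutes
That is 7 hours and 18 minutes

438


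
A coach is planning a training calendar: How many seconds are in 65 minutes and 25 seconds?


Minutes: 65
Seconds: 25
Convert minutes to seconds: 65 x 60 = 3900
Add remaining seconds: 3900 + 25 = 3925

3925


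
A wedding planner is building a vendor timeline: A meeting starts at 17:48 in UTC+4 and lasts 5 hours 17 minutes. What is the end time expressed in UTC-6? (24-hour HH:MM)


Start: 17:48 in UTC+4
Step 1 - add duration:
  minutes: 48 + 17 = 65 (carry 1h)
  hours: 17 + 5 + 1 = 23
  end in UTC+4: 23:05
Step 2 - convert UTC+4 -> UTC-6:
  offset difference: -6 - (4) = -10 hours
  23 + (-10) = 13 -> mod 24 = 13
Result: 13:05 in UTC-6

13:05


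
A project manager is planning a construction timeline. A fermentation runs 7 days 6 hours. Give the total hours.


Days: 7
Extra hours: 6
Hours per day: 24
Days to hours: 7 x 24 = 168
Total: 168 + 6 = 174

174


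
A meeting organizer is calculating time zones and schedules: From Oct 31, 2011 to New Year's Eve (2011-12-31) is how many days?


Start: October 31, 2011
End: December 31, 2011
Days left in October: 0
November: 30
December: 31
Sum of remaining months: 61
Total: 0 + 61 = 61

61


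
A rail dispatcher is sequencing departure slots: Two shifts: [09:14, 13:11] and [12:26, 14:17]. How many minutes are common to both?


Interval A: [554, 791] minutes from midnight
Interval B: [746, 857] minutes from midnight
Overlap start = max(554, 746) = 746
Overlap end = min(791, 857) = 791
Overlap = 791 - 746 = 45 minutes

45


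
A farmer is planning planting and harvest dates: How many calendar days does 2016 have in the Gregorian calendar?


Year: 2016
Check leap year rules:
Divisible by 4? Yes
Divisible by 100? No
2016 is a leap year
Days: 366

366


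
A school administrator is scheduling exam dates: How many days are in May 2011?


Month: May
Year: 2011
May is a 31-day month
Total: 31 days

31


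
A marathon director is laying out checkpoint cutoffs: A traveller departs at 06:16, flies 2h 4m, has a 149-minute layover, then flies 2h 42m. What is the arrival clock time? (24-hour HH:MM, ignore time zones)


Depart: 06:16
Leg 1: +124 min -> 08:20
Layover: +149 min -> 10:49
Leg 2: +162 min -> 13:31
Total travel: 435 minutes = 7h 15m
Arrival: 13:31

13:31


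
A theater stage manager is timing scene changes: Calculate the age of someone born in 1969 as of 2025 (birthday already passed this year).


Birth year: 1969
Current year: 2025
Age = current year - birth year
Age = 2025 - 1969 = 56

56


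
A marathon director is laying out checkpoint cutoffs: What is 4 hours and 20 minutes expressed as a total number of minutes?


Hours: 4
Minutes: 20
Convert hours to minutes: 4 x 60 = 240
Add remaining minutes: 240 + 20 = 260

260


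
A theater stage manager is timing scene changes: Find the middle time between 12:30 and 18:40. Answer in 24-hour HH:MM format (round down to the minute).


Start time: 12:30 = 750 minutes from midnight
End time: 18:40 = 1120 minutes from midnight
Sum: 750 + 1120 = 1870
Midpoint: 1870 / 2 = 935 minutes
Convert: 935 / 60 = 15 hours, 35 minutes
Result: 15:35

15:35


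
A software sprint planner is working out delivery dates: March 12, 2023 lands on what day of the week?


Date: 2023-03-12
January 1, 2023 is a Sunday
Day of year: 71
Offset from Jan 1: 70 days
70 mod 7 = 0
Result: Sunday

Sunday


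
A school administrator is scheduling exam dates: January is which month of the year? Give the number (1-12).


Calendar month order:
1. January <--
2. February
January is month number 1

1


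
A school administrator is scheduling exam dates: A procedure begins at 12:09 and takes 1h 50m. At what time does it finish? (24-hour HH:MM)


Start time: 12:09
Adding: 1 hours 50 minutes
Minutes: 9 + 50 = 59
Hours: 12 + 1 + 0 = 13
Result: 13:59

13:59


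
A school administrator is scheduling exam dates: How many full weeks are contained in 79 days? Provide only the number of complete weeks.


Total days: 79
Days per week: 7
Division: 79 / 7 = 11 remainder 2
Complete weeks: 11
Remaining days: 2

11


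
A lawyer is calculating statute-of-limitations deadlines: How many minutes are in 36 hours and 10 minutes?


Hours: 36
Extra minutes: 10
Minutes per hour: 60
Hours to minutes: 36 x 60 = 2160
Total: 2160 + 10 = 2170

2170


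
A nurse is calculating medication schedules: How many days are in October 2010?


Month: October
Year: 2010
October is a 31-day month
Total: 31 days

31


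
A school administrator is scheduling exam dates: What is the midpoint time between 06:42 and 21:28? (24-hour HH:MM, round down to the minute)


Start time: 06:42 = 402 minutes from midnight
End time: 21:28 = 1288 minutes from midnight
Sum: 402 + 1288 = 1690
Midpoint: 1690 / 2 = 845 minutes
Convert: 845 / 60 = 14 hours, 5 minutes
Result: 14:05

14:05


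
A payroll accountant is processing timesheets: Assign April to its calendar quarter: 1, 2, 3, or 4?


Month: April (month 4)
Q1: January-March (months 1-3)
Q2: April-June (months 4-6)
Q3: July-September (months 7-9)
Q4: October-December (months 10-12)
Month 4 falls in Q2

2


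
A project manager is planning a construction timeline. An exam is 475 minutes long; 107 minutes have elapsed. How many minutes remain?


Total budget: 475 minutes
Time used: 107 minutes
Remaining: 475 - 107 = 368 minutes
Percent used: 22.5%
Percent remaining: 77.5%

368


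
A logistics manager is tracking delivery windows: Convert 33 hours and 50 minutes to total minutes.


Hours: 33
Minutes: 50
Convert hours to minutes: 33 x 60 = 1980
Add remaining minutes: 1980 + 50 = 2030

2030


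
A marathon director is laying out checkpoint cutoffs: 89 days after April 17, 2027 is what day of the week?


Start: 2027-04-17 (Saturday)
Step 1 - find target date: add 89 days
  2027-04-17 + 89 days = 2027-07-15
Step 2 - day of week:
  89 mod 7 = 5
  Saturday + 5 days -> Thursday
Result: Thursday (2027-07-15)

Thursday


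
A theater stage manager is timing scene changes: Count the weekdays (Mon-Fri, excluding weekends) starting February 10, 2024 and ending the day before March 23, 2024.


Start: 2024-02-10 (Saturday)
End (exclusive): 2024-03-23 (Saturday)
Total calendar days: 42
Full weeks: 42 // 7 = 6 -> 30 weekdays
Remaining 0 days starting on Saturday:
Total business days: 30 + 0 = 30

30


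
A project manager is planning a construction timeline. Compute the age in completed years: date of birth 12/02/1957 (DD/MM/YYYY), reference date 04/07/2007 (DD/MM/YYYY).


Birth: 1957-02-12
Reference: 2007-07-04
Year difference: 2007 - 1957 = 50
Has birthday (02-12) occurred by 07-04? Yes
Age in full years: 50

50


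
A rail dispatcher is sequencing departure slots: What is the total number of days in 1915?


Year: 1915
Check leap year rules:
Divisible by 4? No
1915 is not a leap year
Days: 365

365


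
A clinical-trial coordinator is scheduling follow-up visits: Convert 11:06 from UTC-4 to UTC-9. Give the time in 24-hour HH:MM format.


Local time: 11:06 at UTC-4 (offset -4h)
Target zone: UTC-9 (offset -9h)
Difference: -9 - (-4) = -5 hours
Calculation: 11 + (-5) = 6
Result: 06:06

06:06


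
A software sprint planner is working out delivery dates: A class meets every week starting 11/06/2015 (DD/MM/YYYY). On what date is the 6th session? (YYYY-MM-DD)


First occurrence: 2015-06-11 (occurrence 1)
Each occurrence is 7 days after the previous.
Occurrence 6 is 5 weeks after the first.
5 weeks = 35 days
2015-06-11 + 35 days = 2015-07-16

2015-07-16


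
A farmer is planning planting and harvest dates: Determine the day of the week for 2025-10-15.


Date: 2025-10-15
January 1, 2025 is a Wednesday
Day of year: 288
Offset from Jan 1: 287 days
287 mod 7 = 0
Result: Wednesday

Wednesday


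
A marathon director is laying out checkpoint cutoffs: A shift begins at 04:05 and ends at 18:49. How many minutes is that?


Start time: 04:05 = 245 minutes from midnight
End time: 18:49 = 1129 minutes from midnight
Difference: 1129 - 245 = 884 minutes
That is 14 hours and 44 minutes

884


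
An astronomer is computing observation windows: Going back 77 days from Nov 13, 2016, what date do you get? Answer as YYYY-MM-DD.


Start: 2016-11-13
Subtracting 77 days
Days already passed in November: 13
After going back through November: 64 more days to subtract
October 2016: 31 days, 33 remaining
September 2016: 30 days, 3 remaining
August 2016 has 31 days, need 3
Result: 2016-08-28

2016-08-28


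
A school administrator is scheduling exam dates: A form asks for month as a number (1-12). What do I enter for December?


Calendar month order:
11. November
12. December <--
December is month number 12

12


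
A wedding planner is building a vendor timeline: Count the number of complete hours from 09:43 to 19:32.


Start: 09:43
End: 19:32
Hour difference: 19 - 9 = 10 hours
Minute difference: 32 - 43 = -11 minutes
Total minutes: 589
Complete hours: 589 / 60 = 9 (remainder 49)

9


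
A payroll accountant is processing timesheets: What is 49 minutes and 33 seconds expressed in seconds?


Minutes: 49
Extra seconds: 33
Seconds per minute: 60
Minutes to seconds: 49 x 60 = 2940
Total: 2940 + 33 = 2973

2973


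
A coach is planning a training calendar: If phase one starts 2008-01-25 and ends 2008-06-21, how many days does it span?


Start date: 2008-01-25
End date: 2008-06-21
Jan 2008: +7 days
Feb 2008: +29 days
Mar 2008: +31 days
... (3 more months)
Total: 148 days

148


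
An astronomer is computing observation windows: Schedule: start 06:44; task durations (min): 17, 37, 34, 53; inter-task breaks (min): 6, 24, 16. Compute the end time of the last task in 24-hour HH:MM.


Start: 06:44 = 404 min from midnight
  after task 1 (17 min): 07:01
  after break (6 min): 07:07
  after task 2 (37 min): 07:44
  after break (24 min): 08:08
  after task 3 (34 min): 08:42
  after break (16 min): 08:58
  after task 4 (53 min): 09:51
Total elapsed: 187 minutes
End time: 09:51

09:51


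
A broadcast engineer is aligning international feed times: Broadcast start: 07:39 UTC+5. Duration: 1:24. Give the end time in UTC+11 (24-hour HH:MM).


Start: 07:39 in UTC+5
Step 1 - add duration:
  minutes: 39 + 24 = 63 (carry 1h)
  hours: 7 + 1 + 1 = 9
  end in UTC+5: 09:03
Step 2 - convert UTC+5 -> UTC+11:
  offset difference: 11 - (5) = 6 hours
  9 + (6) = 15 -> mod 24 = 15
Result: 15:03 in UTC+11

15:03


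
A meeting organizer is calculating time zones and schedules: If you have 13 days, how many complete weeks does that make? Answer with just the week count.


Total days: 13
Days per week: 7
Division: 13 / 7 = 1 remainder 6
Complete weeks: 1
Remaining days: 6

1


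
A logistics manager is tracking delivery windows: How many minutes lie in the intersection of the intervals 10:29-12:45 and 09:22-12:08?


Interval A: [629, 765] minutes from midnight
Interval B: [562, 728] minutes from midnight
Overlap start = max(629, 562) = 629
Overlap end = min(765, 728) = 728
Overlap = 728 - 629 = 99 minutes

99


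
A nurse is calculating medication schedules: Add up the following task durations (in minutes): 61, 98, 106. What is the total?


Durations: 61, 98, 106
Running sum: 61
+ 98 = 159
+ 106 = 265
Total duration: 265 minutes
That is 4 hours and 25 minutes

265


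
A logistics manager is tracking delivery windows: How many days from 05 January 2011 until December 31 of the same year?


Start: January 05, 2011
End: December 31, 2011
Days left in January: 26
February: 28
March: 31
April: 30
May: 31
... plus remaining months
Sum of remaining months: 334
Total: 26 + 334 = 360

360


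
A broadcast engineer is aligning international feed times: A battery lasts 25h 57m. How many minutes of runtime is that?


Hours: 25
Extra minutes: 57
Minutes per hour: 60
Hours to minutes: 25 x 60 = 1500
Total: 1500 + 57 = 1557

1557


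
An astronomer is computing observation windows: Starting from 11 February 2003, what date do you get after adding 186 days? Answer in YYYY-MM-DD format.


Start: 2003-02-11
Adding 186 days
Days remaining in February: 17
After February: 169 days still to add
March 2003: 31 days, 138 remaining
April 2003: 30 days, 108 remaining
May 2003: 31 days, 77 remaining
June 2003: 30 days, 47 remaining
Result: 2003-08-16

2003-08-16


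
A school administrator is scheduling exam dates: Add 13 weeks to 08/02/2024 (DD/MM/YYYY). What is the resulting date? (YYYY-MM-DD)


Start: 2024-02-08
Weeks to add: 13
Convert to days: 13 x 7 = 91 days
Add 91 days to 2024-02-08
Result: 2024-05-09

2024-05-09


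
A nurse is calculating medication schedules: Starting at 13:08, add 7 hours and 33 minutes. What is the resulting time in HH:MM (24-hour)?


Start time: 13:08
Adding: 7 hours 33 minutes
Minutes: 8 + 33 = 41
Hours: 13 + 7 + 0 = 20
Result: 20:41

20:41


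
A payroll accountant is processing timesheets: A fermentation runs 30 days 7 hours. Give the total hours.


Days: 30
Extra hours: 7
Hours per day: 24
Days to hours: 30 x 24 = 720
Total: 720 + 7 = 727

727


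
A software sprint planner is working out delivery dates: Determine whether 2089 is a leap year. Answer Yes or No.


Year: 2089
Divisible by 4? 2089 / 4 = 522.25 -> No
Not divisible by 4, so NOT a leap year

No


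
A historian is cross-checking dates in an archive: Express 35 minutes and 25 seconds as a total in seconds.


Minutes: 35
Seconds: 25
Convert minutes to seconds: 35 x 60 = 2100
Add remaining seconds: 2100 + 25 = 2125

2125


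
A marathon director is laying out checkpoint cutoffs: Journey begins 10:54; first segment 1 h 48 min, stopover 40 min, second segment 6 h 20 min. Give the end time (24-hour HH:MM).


Depart: 10:54
Leg 1: +108 min -> 12:42
Layover: +40 min -> 13:22
Leg 2: +380 min -> 19:42
Total travel: 528 minutes = 8h 48m
Arrival: 19:42

19:42


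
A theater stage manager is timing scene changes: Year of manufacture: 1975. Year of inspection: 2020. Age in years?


Birth year: 1975
Current year: 2020
Age = current year - birth year
Age = 2020 - 1975 = 45

45


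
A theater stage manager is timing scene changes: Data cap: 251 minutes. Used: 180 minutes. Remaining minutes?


Total budget: 251 minutes
Time used: 180 minutes
Remaining: 251 - 180 = 71 minutes
Percent used: 71.7%
Percent remaining: 28.3%

71


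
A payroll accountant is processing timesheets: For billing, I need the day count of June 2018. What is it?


Month: June
Year: 2018
June is a 30-day month
Total: 30 days

30


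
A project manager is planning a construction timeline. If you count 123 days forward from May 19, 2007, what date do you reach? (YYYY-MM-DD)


Start: 2007-05-19
Adding 123 days
Days remaining in May: 12
After May: 111 days still to add
June 2007: 30 days, 81 remaining
July 2007: 31 days, 50 remaining
August 2007: 31 days, 19 remaining
September 2007 has 30 days, need 19
Result: 2007-09-19

2007-09-19


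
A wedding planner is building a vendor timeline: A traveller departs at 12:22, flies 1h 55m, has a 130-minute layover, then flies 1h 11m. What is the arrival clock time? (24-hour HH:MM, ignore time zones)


Depart: 12:22
Leg 1: +115 min -> 14:17
Layover: +130 min -> 16:27
Leg 2: +71 min -> 17:38
Total travel: 316 minutes = 5h 16m
Arrival: 17:38

17:38


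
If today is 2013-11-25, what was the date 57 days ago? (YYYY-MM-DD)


Start: 2013-11-25
Subtracting 57 days
Days already passed in November: 25
After going back through November: 32 more days to subtract
October 2013: 31 days, 1 remaining
September 2013 has 30 days, need 1
Result: 2013-09-29

2013-09-29


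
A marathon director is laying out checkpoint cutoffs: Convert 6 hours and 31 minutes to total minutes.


Hours: 6
Extra minutes: 31
Minutes per hour: 60
Hours to minutes: 6 x 60 = 360
Total: 360 + 31 = 391

391


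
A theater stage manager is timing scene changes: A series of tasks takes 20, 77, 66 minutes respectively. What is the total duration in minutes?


Durations: 20, 77, 66
Running sum: 20
+ 77 = 97
+ 66 = 163
Total duration: 163 minutes
That is 2 hours and 43 minutes

163


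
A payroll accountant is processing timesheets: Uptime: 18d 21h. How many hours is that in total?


Days: 18
Extra hours: 21
Hours per day: 24
Days to hours: 18 x 24 = 432
Total: 432 + 21 = 453

453


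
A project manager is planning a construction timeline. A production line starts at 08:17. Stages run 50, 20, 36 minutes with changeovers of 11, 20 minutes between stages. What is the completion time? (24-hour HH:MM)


Start: 08:17 = 497 min from midnight
  after task 1 (50 min): 09:07
  after break (11 min): 09:18
  after task 2 (20 min): 09:38
  after break (20 min): 09:58
  after task 3 (36 min): 10:34
Total elapsed: 137 minutes
End time: 10:34

10:34


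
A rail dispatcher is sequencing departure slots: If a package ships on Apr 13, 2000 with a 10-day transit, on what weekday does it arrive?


Start: 2000-04-13 (Thursday)
Step 1 - find target date: add 10 days
  2000-04-13 + 10 days = 2000-04-23
Step 2 - day of week:
  10 mod 7 = 3
  Thursday + 3 days -> Sunday
Result: Sunday (2000-04-23)

Sunday


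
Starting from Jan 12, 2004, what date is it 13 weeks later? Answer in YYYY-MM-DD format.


Start: 2004-01-12
Weeks to add: 13
Convert to days: 13 x 7 = 91 days
Add 91 days to 2004-01-12
Result: 2004-04-12

2004-04-12


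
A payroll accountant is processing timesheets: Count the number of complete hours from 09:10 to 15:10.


Start: 09:10
End: 15:10
Hour difference: 15 - 9 = 6 hours
Minute difference: 10 - 10 = 0 minutes
Total minutes: 360
Complete hours: 360 / 60 = 6 (remainder 0)

6


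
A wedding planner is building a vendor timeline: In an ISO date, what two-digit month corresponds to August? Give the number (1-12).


Calendar month order:
7. July
8. August <--
9. September
August is month number 8

8


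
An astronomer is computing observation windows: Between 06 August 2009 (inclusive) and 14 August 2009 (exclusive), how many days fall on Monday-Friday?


Start: 2009-08-06 (Thursday)
End (exclusive): 2009-08-14 (Friday)
Total calendar days: 8
Full weeks: 8 // 7 = 1 -> 5 weekdays
Remaining 1 days starting on Thursday:
  Thu(w) -> 1 weekdays
Total business days: 5 + 1 = 6

6


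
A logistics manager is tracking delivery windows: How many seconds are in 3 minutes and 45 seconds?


Minutes: 3
Seconds: 45
Convert minutes to seconds: 3 x 60 = 180
Add remaining seconds: 180 + 45 = 225

225


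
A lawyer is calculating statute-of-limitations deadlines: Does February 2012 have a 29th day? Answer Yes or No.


Year: 2012
Divisible by 4? 2012 / 4 = 503.0 -> Yes
Divisible by 100? 2012 / 100 = 20.12 -> No
Divisible by 4 but not 100, so it IS a leap year

Yes


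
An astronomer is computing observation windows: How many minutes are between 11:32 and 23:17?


Start time: 11:32 = 692 minutes from midnight
End time: 23:17 = 1397 minutes from midnight
Difference: 1397 - 692 = 705 minutes
That is 11 hours and 45 minutes

705


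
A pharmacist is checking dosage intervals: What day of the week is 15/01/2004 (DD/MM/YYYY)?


Date: 2004-01-15
January 1, 2004 is a Thursday
Day of year: 15
Offset from Jan 1: 14 days
14 mod 7 = 0
Result: Thursday

Thursday


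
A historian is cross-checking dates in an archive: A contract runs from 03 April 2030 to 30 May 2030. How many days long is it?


Start date: 2030-04-03
End date: 2030-05-30
Apr 2030: +28 days
May 2030: +29 days
Total: 57 days

57


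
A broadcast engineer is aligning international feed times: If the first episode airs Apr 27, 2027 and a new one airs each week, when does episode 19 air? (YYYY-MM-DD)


First occurrence: 2027-04-27 (occurrence 1)
Each occurrence is 7 days after the previous.
Occurrence 19 is 18 weeks after the first.
18 weeks = 126 days
2027-04-27 + 126 days = 2027-08-31

2027-08-31


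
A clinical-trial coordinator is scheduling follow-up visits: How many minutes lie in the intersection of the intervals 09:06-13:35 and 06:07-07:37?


Interval A: [546, 815] minutes from midnight
Interval B: [367, 457] minutes from midnight
Overlap start = max(546, 367) = 546
Overlap end = min(815, 457) = 457
End <= start, so the intervals do not overlap: 0 minutes

0


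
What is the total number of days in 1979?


Year: 1979
Check leap year rules:
Divisible by 4? No
1979 is not a leap year
Days: 365

365


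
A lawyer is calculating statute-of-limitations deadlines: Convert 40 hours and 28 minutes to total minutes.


Hours: 40
Minutes: 28
Convert hours to minutes: 40 x 60 = 2400
Add remaining minutes: 2400 + 28 = 2428

2428


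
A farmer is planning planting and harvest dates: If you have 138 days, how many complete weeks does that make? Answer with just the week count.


Total days: 138
Days per week: 7
Division: 138 / 7 = 19 remainder 5
Complete weeks: 19
Remaining days: 5

19


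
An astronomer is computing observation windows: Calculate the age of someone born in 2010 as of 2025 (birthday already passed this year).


Birth year: 2010
Current year: 2025
Age = current year - birth year
Age = 2025 - 2010 = 15

15


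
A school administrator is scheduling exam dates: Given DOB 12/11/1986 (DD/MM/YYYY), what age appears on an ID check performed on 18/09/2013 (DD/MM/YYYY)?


Birth: 1986-11-12
Reference: 2013-09-18
Year difference: 2013 - 1986 = 27
Has birthday (11-12) occurred by 09-18? No
Birthday not yet reached this year -> subtract 1
Age in full years: 26

26


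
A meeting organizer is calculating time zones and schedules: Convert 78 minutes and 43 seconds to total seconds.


Minutes: 78
Extra seconds: 43
Seconds per minute: 60
Minutes to seconds: 78 x 60 = 4680
Total: 4680 + 43 = 4723

4723


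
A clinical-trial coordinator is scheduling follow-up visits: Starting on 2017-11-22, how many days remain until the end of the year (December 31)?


Start: November 22, 2017
End: December 31, 2017
Days left in November: 8
December: 31
Sum of remaining months: 31
Total: 8 + 31 = 39

39


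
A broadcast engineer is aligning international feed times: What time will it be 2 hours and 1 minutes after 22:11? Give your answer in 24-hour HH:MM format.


Start time: 22:11
Adding: 2 hours 1 minutes
Minutes: 11 + 1 = 12
Hours: 22 + 2 + 0 = 24
Hour wraparound: 24 mod 24 = 0
Result: 00:12

00:12


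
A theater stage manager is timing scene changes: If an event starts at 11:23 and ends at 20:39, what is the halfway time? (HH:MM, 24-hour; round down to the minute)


Start time: 11:23 = 683 minutes from midnight
End time: 20:39 = 1239 minutes from midnight
Sum: 683 + 1239 = 1922
Midpoint: 1922 / 2 = 961 minutes
Convert: 961 / 60 = 16 hours, 1 minutes
Result: 16:01

16:01


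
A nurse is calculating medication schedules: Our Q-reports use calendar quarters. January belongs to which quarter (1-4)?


Month: January (month 1)
Q1: January-March (months 1-3)
Q2: April-June (months 4-6)
Q3: July-September (months 7-9)
Q4: October-December (months 10-12)
Month 1 falls in Q1

1


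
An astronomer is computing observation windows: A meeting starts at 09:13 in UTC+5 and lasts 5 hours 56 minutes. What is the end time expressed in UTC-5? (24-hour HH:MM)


Start: 09:13 in UTC+5
Step 1 - add duration:
  minutes: 13 + 56 = 69 (carry 1h)
  hours: 9 + 5 + 1 = 15
  end in UTC+5: 15:09
Step 2 - convert UTC+5 -> UTC-5:
  offset difference: -5 - (5) = -10 hours
  15 + (-10) = 5 -> mod 24 = 5
Result: 05:09 in UTC-5

05:09


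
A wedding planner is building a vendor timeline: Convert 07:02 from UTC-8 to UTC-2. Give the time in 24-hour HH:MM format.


Local time: 07:02 at UTC-8 (offset -8h)
Target zone: UTC-2 (offset -2h)
Difference: -2 - (-8) = 6 hours
Calculation: 7 + (6) = 13
Result: 13:02

13:02


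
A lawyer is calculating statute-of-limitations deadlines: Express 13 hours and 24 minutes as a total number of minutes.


Hours: 13
Extra minutes: 24
Minutes per hour: 60
Hours to minutes: 13 x 60 = 780
Total: 780 + 24 = 804

804


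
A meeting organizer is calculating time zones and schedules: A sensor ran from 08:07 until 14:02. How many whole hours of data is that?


Start: 08:07
End: 14:02
Hour difference: 14 - 8 = 6 hours
Minute difference: 2 - 7 = -5 minutes
Total minutes: 355
Complete hours: 355 / 60 = 5 (remainder 55)

5


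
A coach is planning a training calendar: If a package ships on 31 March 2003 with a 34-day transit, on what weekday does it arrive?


Start: 2003-03-31 (Monday)
Step 1 - find target date: add 34 days
  2003-03-31 + 34 days = 2003-05-04
Step 2 - day of week:
  34 mod 7 = 6
  Monday + 6 days -> Sunday
Result: Sunday (2003-05-04)

Sunday


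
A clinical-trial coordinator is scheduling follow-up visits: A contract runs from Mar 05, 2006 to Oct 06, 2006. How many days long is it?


Start date: 2006-03-05
End date: 2006-10-06
Mar 2006: +27 days
Apr 2006: +30 days
May 2006: +31 days
... (5 more months)
Total: 215 days

215


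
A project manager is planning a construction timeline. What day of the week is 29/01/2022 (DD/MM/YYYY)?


Date: 2022-01-29
January 1, 2022 is a Saturday
Day of year: 29
Offset from Jan 1: 28 days
28 mod 7 = 0
Result: Saturday

Saturday


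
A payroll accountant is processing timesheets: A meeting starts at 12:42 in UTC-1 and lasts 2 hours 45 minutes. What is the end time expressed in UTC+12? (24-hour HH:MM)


Start: 12:42 in UTC-1
Step 1 - add duration:
  minutes: 42 + 45 = 87 (carry 1h)
  hours: 12 + 2 + 1 = 15
  end in UTC-1: 15:27
Step 2 - convert UTC-1 -> UTC+12:
  offset difference: 12 - (-1) = 13 hours
  15 + (13) = 28 -> mod 24 = 4
Result: 04:27 in UTC+12

04:27


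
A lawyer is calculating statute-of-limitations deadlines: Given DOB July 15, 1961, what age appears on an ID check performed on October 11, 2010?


Birth: 1961-07-15
Reference: 2010-10-11
Year difference: 2010 - 1961 = 49
Has birthday (07-15) occurred by 10-11? Yes
Age in full years: 49

49


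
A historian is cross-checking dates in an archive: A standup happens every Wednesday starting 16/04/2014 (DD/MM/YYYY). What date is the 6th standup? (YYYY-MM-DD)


First occurrence: 2014-04-16 (occurrence 1)
Each occurrence is 7 days after the previous.
Occurrence 6 is 5 weeks after the first.
5 weeks = 35 days
2014-04-16 + 35 days = 2014-05-21

2014-05-21


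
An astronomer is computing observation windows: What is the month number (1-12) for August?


Calendar month order:
7. July
8. August <--
9. September
August is month number 8

8


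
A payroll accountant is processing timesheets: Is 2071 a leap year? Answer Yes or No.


Year: 2071
Divisible by 4? 2071 / 4 = 517.75 -> No
Not divisible by 4, so NOT a leap year

No


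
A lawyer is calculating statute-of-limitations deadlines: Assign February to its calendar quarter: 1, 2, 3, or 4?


Month: February (month 2)
Q1: January-March (months 1-3)
Q2: April-June (months 4-6)
Q3: July-September (months 7-9)
Q4: October-December (months 10-12)
Month 2 falls in Q1

1
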